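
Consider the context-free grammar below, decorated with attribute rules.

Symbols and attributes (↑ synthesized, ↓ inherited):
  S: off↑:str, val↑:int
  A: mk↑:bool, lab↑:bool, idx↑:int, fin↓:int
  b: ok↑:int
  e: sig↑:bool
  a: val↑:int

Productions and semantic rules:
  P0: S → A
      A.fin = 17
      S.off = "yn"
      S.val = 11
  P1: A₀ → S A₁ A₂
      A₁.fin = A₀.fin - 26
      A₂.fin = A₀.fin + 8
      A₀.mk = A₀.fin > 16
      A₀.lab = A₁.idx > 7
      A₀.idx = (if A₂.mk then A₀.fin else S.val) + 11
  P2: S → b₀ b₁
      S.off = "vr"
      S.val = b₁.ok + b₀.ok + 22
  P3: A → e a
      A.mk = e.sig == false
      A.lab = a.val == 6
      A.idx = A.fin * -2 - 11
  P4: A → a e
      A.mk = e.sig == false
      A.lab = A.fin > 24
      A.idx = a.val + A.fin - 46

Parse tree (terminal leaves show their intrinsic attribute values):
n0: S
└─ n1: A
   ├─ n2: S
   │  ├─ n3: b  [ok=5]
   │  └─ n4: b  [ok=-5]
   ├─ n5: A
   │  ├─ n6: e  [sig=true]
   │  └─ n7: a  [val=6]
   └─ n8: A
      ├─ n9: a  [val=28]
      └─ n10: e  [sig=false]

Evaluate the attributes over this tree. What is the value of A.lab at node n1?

false

1. n1.fin = 17  [17]
2. n3.ok = 5  [terminal]
3. n4.ok = -5  [terminal]
4. n2.off = "vr"  ["vr"]
5. n2.val = 22  [b₁.ok + b₀.ok + 22]
6. n5.fin = -9  [A₀.fin - 26]
7. n6.sig = true  [terminal]
8. n7.val = 6  [terminal]
9. n5.mk = false  [e.sig == false]
10. n5.lab = true  [a.val == 6]
11. n5.idx = 7  [A.fin * -2 - 11]
12. n8.fin = 25  [A₀.fin + 8]
13. n9.val = 28  [terminal]
14. n10.sig = false  [terminal]
15. n8.mk = true  [e.sig == false]
16. n8.lab = true  [A.fin > 24]
17. n8.idx = 7  [a.val + A.fin - 46]
18. n1.mk = true  [A₀.fin > 16]
19. n1.lab = false  [A₁.idx > 7]
20. n1.idx = 28  [(if A₂.mk then A₀.fin else S.val) + 11]
21. n0.off = "yn"  ["yn"]
22. n0.val = 11  [11]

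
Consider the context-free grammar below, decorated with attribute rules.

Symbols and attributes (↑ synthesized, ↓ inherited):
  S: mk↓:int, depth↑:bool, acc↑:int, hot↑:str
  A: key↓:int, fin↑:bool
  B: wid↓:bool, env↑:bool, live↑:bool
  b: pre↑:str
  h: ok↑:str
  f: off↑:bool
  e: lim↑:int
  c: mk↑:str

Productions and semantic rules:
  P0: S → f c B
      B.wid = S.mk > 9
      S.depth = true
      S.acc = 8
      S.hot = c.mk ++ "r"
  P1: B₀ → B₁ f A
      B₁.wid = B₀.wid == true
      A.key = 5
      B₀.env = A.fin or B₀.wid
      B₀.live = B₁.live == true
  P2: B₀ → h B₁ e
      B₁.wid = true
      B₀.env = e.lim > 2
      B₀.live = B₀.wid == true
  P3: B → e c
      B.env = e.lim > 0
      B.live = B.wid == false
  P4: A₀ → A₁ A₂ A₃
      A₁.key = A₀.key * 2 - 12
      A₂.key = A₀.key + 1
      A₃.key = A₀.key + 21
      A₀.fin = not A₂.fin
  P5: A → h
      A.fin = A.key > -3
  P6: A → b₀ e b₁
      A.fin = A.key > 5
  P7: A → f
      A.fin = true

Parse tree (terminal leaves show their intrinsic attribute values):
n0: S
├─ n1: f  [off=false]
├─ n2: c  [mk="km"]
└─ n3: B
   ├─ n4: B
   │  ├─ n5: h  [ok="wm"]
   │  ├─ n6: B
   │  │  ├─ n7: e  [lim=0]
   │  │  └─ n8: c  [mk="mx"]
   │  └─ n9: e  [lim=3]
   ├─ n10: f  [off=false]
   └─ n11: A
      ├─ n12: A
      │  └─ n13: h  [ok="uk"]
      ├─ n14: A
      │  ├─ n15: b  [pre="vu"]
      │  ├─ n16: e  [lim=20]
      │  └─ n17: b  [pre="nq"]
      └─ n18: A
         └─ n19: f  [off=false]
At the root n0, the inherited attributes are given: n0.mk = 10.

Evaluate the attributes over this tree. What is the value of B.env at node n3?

true

1. n0.mk = 10  [given at root]
2. n1.off = false  [terminal]
3. n2.mk = "km"  [terminal]
4. n3.wid = true  [S.mk > 9]
5. n4.wid = true  [B₀.wid == true]
6. n5.ok = "wm"  [terminal]
7. n6.wid = true  [true]
8. n7.lim = 0  [terminal]
9. n8.mk = "mx"  [terminal]
10. n6.env = false  [e.lim > 0]
11. n6.live = false  [B.wid == false]
12. n9.lim = 3  [terminal]
13. n4.env = true  [e.lim > 2]
14. n4.live = true  [B₀.wid == true]
15. n10.off = false  [terminal]
16. n11.key = 5  [5]
17. n12.key = -2  [A₀.key * 2 - 12]
18. n13.ok = "uk"  [terminal]
19. n12.fin = true  [A.key > -3]
20. n14.key = 6  [A₀.key + 1]
21. n15.pre = "vu"  [terminal]
22. n16.lim = 20  [terminal]
23. n17.pre = "nq"  [terminal]
24. n14.fin = true  [A.key > 5]
25. n18.key = 26  [A₀.key + 21]
26. n19.off = false  [terminal]
27. n18.fin = true  [true]
28. n11.fin = false  [not A₂.fin]
29. n3.env = true  [A.fin or B₀.wid]
30. n3.live = true  [B₁.live == true]
31. n0.depth = true  [true]
32. n0.acc = 8  [8]
33. n0.hot = "kmr"  [c.mk ++ "r"]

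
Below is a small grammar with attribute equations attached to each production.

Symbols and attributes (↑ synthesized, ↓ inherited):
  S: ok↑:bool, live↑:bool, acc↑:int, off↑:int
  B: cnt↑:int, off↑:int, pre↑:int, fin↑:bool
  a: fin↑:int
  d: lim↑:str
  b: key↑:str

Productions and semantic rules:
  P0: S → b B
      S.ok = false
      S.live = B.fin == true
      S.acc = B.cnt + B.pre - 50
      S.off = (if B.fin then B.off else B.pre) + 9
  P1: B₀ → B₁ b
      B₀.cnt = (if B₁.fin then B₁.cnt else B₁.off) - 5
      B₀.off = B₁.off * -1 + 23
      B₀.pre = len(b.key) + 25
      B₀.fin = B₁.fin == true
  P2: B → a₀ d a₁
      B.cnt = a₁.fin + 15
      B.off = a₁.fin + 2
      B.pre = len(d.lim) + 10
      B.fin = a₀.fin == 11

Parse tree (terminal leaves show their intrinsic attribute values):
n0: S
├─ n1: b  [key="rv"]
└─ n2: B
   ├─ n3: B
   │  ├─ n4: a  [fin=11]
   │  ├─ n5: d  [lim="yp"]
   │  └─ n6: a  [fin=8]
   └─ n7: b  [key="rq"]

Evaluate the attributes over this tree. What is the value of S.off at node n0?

22

1. n1.key = "rv"  [terminal]
2. n4.fin = 11  [terminal]
3. n5.lim = "yp"  [terminal]
4. n6.fin = 8  [terminal]
5. n3.cnt = 23  [a₁.fin + 15]
6. n3.off = 10  [a₁.fin + 2]
7. n3.pre = 12  [len(d.lim) + 10]
8. n3.fin = true  [a₀.fin == 11]
9. n7.key = "rq"  [terminal]
10. n2.cnt = 18  [(if B₁.fin then B₁.cnt else B₁.off) - 5]
11. n2.off = 13  [B₁.off * -1 + 23]
12. n2.pre = 27  [len(b.key) + 25]
13. n2.fin = true  [B₁.fin == true]
14. n0.ok = false  [false]
15. n0.live = true  [B.fin == true]
16. n0.acc = -5  [B.cnt + B.pre - 50]
17. n0.off = 22  [(if B.fin then B.off else B.pre) + 9]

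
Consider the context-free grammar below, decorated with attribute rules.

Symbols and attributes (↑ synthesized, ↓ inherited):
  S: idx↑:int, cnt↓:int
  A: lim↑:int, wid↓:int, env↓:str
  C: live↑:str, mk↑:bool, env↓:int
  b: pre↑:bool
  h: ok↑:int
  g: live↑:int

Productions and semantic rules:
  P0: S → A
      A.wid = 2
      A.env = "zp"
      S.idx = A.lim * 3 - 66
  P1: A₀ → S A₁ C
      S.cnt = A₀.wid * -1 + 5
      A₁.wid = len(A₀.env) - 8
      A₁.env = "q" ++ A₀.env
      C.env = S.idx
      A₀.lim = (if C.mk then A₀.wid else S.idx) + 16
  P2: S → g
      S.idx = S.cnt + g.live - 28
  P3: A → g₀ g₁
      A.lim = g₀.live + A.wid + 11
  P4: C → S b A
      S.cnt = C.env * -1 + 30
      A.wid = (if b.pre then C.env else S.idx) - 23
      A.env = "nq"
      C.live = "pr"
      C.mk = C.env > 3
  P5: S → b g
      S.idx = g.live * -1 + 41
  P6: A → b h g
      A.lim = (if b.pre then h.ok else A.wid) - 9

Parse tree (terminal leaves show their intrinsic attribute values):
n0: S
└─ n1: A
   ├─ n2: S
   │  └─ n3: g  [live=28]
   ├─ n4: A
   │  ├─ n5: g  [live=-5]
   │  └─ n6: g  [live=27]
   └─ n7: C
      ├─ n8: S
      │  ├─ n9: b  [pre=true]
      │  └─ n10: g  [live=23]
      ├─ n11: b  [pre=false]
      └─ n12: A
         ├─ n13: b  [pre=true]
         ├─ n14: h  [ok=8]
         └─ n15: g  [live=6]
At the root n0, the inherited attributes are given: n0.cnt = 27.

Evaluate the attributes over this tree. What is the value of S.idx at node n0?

-9

1. n0.cnt = 27  [given at root]
2. n1.wid = 2  [2]
3. n1.env = "zp"  ["zp"]
4. n2.cnt = 3  [A₀.wid * -1 + 5]
5. n3.live = 28  [terminal]
6. n2.idx = 3  [S.cnt + g.live - 28]
7. n4.wid = -6  [len(A₀.env) - 8]
8. n4.env = "qzp"  ["q" ++ A₀.env]
9. n5.live = -5  [terminal]
10. n6.live = 27  [terminal]
11. n4.lim = 0  [g₀.live + A.wid + 11]
12. n7.env = 3  [S.idx]
13. n8.cnt = 27  [C.env * -1 + 30]
14. n9.pre = true  [terminal]
15. n10.live = 23  [terminal]
16. n8.idx = 18  [g.live * -1 + 41]
17. n11.pre = false  [terminal]
18. n12.wid = -5  [(if b.pre then C.env else S.idx) - 23]
19. n12.env = "nq"  ["nq"]
20. n13.pre = true  [terminal]
21. n14.ok = 8  [terminal]
22. n15.live = 6  [terminal]
23. n12.lim = -1  [(if b.pre then h.ok else A.wid) - 9]
24. n7.live = "pr"  ["pr"]
25. n7.mk = false  [C.env > 3]
26. n1.lim = 19  [(if C.mk then A₀.wid else S.idx) + 16]
27. n0.idx = -9  [A.lim * 3 - 66]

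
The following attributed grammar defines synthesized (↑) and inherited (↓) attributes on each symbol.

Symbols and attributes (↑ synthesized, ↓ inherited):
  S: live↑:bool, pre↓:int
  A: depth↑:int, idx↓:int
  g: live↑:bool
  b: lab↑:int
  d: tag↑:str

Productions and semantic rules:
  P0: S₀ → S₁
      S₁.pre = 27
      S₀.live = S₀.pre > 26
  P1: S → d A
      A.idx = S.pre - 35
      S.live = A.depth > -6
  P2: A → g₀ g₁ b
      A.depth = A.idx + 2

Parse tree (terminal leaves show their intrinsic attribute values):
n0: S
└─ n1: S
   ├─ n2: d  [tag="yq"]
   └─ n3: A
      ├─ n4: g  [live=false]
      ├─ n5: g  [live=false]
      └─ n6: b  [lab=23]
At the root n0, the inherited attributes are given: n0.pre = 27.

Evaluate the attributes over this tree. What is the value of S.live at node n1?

1. n0.pre = 27  [given at root]
2. n1.pre = 27  [27]
3. n2.tag = "yq"  [terminal]
4. n3.idx = -8  [S.pre - 35]
5. n4.live = false  [terminal]
6. n5.live = false  [terminal]
7. n6.lab = 23  [terminal]
8. n3.depth = -6  [A.idx + 2]
9. n1.live = false  [A.depth > -6]
10. n0.live = true  [S₀.pre > 26]

false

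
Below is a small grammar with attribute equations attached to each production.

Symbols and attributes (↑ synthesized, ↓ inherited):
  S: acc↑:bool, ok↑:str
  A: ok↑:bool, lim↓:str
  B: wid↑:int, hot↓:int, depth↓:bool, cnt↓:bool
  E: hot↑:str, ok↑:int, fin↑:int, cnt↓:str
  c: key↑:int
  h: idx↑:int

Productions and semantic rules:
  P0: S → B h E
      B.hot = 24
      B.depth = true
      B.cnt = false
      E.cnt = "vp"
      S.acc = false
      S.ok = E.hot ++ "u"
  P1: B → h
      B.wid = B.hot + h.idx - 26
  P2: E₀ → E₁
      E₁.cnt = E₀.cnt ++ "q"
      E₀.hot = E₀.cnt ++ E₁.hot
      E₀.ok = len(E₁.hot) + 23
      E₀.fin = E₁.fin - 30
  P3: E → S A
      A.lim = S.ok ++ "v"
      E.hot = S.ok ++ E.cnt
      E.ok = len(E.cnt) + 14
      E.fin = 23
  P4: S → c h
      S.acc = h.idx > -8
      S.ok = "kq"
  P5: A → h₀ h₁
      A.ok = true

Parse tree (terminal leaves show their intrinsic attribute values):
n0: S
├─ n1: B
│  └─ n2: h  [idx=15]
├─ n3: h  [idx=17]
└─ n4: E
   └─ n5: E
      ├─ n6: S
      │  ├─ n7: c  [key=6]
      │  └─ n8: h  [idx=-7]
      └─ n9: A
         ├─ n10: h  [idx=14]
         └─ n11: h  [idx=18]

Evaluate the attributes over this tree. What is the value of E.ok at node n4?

28

1. n1.hot = 24  [24]
2. n1.depth = true  [true]
3. n1.cnt = false  [false]
4. n2.idx = 15  [terminal]
5. n1.wid = 13  [B.hot + h.idx - 26]
6. n3.idx = 17  [terminal]
7. n4.cnt = "vp"  ["vp"]
8. n5.cnt = "vpq"  [E₀.cnt ++ "q"]
9. n7.key = 6  [terminal]
10. n8.idx = -7  [terminal]
11. n6.acc = true  [h.idx > -8]
12. n6.ok = "kq"  ["kq"]
13. n9.lim = "kqv"  [S.ok ++ "v"]
14. n10.idx = 14  [terminal]
15. n11.idx = 18  [terminal]
16. n9.ok = true  [true]
17. n5.hot = "kqvpq"  [S.ok ++ E.cnt]
18. n5.ok = 17  [len(E.cnt) + 14]
19. n5.fin = 23  [23]
20. n4.hot = "vpkqvpq"  [E₀.cnt ++ E₁.hot]
21. n4.ok = 28  [len(E₁.hot) + 23]
22. n4.fin = -7  [E₁.fin - 30]
23. n0.acc = false  [false]
24. n0.ok = "vpkqvpqu"  [E.hot ++ "u"]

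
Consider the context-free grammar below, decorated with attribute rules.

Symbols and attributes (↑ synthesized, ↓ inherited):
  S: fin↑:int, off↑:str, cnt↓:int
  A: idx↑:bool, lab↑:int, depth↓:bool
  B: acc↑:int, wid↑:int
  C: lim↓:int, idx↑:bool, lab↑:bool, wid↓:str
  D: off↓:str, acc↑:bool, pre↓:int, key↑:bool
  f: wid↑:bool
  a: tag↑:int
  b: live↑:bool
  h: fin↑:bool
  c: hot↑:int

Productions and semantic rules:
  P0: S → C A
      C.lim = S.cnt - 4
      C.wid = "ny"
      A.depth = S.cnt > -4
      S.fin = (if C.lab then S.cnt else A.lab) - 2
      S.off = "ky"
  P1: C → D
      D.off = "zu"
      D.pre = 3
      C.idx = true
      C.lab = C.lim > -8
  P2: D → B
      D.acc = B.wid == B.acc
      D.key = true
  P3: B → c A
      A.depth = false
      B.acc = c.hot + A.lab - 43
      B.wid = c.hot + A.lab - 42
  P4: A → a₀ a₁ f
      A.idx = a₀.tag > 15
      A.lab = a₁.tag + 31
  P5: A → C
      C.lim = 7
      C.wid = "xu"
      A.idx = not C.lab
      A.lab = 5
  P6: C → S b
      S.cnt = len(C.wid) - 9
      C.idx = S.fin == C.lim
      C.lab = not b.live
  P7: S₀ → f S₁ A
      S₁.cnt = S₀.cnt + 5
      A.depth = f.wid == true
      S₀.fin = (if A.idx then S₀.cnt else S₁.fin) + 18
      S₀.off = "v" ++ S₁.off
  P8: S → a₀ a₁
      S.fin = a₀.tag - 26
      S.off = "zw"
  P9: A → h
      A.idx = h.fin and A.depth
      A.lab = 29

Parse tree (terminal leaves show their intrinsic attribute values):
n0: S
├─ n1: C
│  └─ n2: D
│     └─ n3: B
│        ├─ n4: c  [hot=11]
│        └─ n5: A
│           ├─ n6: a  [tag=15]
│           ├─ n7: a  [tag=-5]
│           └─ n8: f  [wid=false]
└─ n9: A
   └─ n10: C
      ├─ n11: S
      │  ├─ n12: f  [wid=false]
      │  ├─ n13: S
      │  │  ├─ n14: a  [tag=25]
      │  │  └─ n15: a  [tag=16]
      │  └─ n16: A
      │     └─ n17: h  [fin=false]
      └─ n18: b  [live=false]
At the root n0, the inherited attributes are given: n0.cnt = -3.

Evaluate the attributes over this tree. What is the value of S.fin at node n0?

1. n0.cnt = -3  [given at root]
2. n1.lim = -7  [S.cnt - 4]
3. n1.wid = "ny"  ["ny"]
4. n2.off = "zu"  ["zu"]
5. n2.pre = 3  [3]
6. n4.hot = 11  [terminal]
7. n5.depth = false  [false]
8. n6.tag = 15  [terminal]
9. n7.tag = -5  [terminal]
10. n8.wid = false  [terminal]
11. n5.idx = false  [a₀.tag > 15]
12. n5.lab = 26  [a₁.tag + 31]
13. n3.acc = -6  [c.hot + A.lab - 43]
14. n3.wid = -5  [c.hot + A.lab - 42]
15. n2.acc = false  [B.wid == B.acc]
16. n2.key = true  [true]
17. n1.idx = true  [true]
18. n1.lab = true  [C.lim > -8]
19. n9.depth = true  [S.cnt > -4]
20. n10.lim = 7  [7]
21. n10.wid = "xu"  ["xu"]
22. n11.cnt = -7  [len(C.wid) - 9]
23. n12.wid = false  [terminal]
24. n13.cnt = -2  [S₀.cnt + 5]
25. n14.tag = 25  [terminal]
26. n15.tag = 16  [terminal]
27. n13.fin = -1  [a₀.tag - 26]
28. n13.off = "zw"  ["zw"]
29. n16.depth = false  [f.wid == true]
30. n17.fin = false  [terminal]
31. n16.idx = false  [h.fin and A.depth]
32. n16.lab = 29  [29]
33. n11.fin = 17  [(if A.idx then S₀.cnt else S₁.fin) + 18]
34. n11.off = "vzw"  ["v" ++ S₁.off]
35. n18.live = false  [terminal]
36. n10.idx = false  [S.fin == C.lim]
37. n10.lab = true  [not b.live]
38. n9.idx = false  [not C.lab]
39. n9.lab = 5  [5]
40. n0.fin = -5  [(if C.lab then S.cnt else A.lab) - 2]
41. n0.off = "ky"  ["ky"]

-5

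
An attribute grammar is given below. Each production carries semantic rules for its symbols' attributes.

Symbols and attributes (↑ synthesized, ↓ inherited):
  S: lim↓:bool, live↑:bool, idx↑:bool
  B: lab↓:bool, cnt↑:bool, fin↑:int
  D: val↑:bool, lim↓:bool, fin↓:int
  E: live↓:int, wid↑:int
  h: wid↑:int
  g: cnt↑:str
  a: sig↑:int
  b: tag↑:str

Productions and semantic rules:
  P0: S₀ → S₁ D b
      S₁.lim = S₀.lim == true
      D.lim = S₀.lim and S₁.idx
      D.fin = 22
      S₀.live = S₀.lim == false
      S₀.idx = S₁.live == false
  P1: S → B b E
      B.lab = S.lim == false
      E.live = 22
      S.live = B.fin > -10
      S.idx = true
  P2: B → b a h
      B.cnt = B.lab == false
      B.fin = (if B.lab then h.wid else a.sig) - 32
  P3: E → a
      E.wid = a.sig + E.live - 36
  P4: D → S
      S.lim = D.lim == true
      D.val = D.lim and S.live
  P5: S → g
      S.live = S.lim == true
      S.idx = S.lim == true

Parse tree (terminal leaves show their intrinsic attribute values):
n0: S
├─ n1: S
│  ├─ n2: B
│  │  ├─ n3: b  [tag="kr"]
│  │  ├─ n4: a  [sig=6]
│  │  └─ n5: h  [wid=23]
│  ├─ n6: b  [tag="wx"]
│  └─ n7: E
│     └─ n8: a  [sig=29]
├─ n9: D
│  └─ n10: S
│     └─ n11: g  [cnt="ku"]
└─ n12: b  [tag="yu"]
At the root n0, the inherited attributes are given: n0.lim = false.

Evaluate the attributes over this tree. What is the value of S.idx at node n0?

1. n0.lim = false  [given at root]
2. n1.lim = false  [S₀.lim == true]
3. n2.lab = true  [S.lim == false]
4. n3.tag = "kr"  [terminal]
5. n4.sig = 6  [terminal]
6. n5.wid = 23  [terminal]
7. n2.cnt = false  [B.lab == false]
8. n2.fin = -9  [(if B.lab then h.wid else a.sig) - 32]
9. n6.tag = "wx"  [terminal]
10. n7.live = 22  [22]
11. n8.sig = 29  [terminal]
12. n7.wid = 15  [a.sig + E.live - 36]
13. n1.live = true  [B.fin > -10]
14. n1.idx = true  [true]
15. n9.lim = false  [S₀.lim and S₁.idx]
16. n9.fin = 22  [22]
17. n10.lim = false  [D.lim == true]
18. n11.cnt = "ku"  [terminal]
19. n10.live = false  [S.lim == true]
20. n10.idx = false  [S.lim == true]
21. n9.val = false  [D.lim and S.live]
22. n12.tag = "yu"  [terminal]
23. n0.live = true  [S₀.lim == false]
24. n0.idx = false  [S₁.live == false]

false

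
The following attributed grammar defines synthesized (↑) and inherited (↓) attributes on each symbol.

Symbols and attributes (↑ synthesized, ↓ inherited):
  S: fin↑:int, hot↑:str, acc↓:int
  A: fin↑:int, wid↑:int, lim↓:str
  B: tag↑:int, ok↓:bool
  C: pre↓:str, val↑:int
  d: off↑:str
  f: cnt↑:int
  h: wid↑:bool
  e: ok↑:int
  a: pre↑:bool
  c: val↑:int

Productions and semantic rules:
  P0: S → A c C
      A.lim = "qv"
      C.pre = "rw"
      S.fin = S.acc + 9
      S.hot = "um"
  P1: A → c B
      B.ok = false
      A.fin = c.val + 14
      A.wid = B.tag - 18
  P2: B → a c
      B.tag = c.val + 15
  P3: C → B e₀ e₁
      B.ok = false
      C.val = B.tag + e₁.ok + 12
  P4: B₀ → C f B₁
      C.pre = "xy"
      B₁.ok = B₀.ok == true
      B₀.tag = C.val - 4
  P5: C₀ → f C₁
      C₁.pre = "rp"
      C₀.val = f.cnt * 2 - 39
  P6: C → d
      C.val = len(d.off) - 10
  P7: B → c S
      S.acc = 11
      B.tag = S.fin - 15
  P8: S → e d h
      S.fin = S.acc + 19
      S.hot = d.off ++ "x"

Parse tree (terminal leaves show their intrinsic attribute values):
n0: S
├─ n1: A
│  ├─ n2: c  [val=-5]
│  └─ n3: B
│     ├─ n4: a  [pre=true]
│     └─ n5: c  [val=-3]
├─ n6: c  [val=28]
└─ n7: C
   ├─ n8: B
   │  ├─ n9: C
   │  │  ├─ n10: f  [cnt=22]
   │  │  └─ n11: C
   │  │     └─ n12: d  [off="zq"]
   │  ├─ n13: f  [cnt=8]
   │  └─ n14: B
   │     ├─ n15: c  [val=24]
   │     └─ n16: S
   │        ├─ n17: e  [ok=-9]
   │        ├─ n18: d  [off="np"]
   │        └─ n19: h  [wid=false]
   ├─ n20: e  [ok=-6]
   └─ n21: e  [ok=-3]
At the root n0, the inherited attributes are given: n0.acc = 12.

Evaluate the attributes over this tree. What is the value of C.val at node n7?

10

1. n0.acc = 12  [given at root]
2. n1.lim = "qv"  ["qv"]
3. n2.val = -5  [terminal]
4. n3.ok = false  [false]
5. n4.pre = true  [terminal]
6. n5.val = -3  [terminal]
7. n3.tag = 12  [c.val + 15]
8. n1.fin = 9  [c.val + 14]
9. n1.wid = -6  [B.tag - 18]
10. n6.val = 28  [terminal]
11. n7.pre = "rw"  ["rw"]
12. n8.ok = false  [false]
13. n9.pre = "xy"  ["xy"]
14. n10.cnt = 22  [terminal]
15. n11.pre = "rp"  ["rp"]
16. n12.off = "zq"  [terminal]
17. n11.val = -8  [len(d.off) - 10]
18. n9.val = 5  [f.cnt * 2 - 39]
19. n13.cnt = 8  [terminal]
20. n14.ok = false  [B₀.ok == true]
21. n15.val = 24  [terminal]
22. n16.acc = 11  [11]
23. n17.ok = -9  [terminal]
24. n18.off = "np"  [terminal]
25. n19.wid = false  [terminal]
26. n16.fin = 30  [S.acc + 19]
27. n16.hot = "npx"  [d.off ++ "x"]
28. n14.tag = 15  [S.fin - 15]
29. n8.tag = 1  [C.val - 4]
30. n20.ok = -6  [terminal]
31. n21.ok = -3  [terminal]
32. n7.val = 10  [B.tag + e₁.ok + 12]
33. n0.fin = 21  [S.acc + 9]
34. n0.hot = "um"  ["um"]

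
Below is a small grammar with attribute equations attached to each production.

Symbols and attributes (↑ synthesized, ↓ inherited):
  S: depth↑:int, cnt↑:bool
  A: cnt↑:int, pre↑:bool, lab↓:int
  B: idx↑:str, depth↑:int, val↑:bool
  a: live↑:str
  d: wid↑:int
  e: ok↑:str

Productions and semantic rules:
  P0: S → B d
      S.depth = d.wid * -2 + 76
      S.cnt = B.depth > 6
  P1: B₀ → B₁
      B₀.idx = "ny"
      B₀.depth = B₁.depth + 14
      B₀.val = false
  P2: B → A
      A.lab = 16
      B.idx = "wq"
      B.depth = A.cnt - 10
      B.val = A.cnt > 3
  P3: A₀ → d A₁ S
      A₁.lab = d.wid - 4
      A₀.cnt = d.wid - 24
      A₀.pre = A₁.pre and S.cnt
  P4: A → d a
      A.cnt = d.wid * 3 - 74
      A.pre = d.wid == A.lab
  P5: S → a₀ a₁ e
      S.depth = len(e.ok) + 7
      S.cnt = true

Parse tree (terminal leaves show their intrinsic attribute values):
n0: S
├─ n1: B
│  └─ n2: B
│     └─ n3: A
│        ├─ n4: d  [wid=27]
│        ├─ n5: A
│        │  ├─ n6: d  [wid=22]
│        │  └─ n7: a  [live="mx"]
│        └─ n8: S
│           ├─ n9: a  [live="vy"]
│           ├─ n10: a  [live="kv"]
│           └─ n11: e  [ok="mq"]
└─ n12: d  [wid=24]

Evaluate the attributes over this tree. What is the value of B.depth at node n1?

7

1. n3.lab = 16  [16]
2. n4.wid = 27  [terminal]
3. n5.lab = 23  [d.wid - 4]
4. n6.wid = 22  [terminal]
5. n7.live = "mx"  [terminal]
6. n5.cnt = -8  [d.wid * 3 - 74]
7. n5.pre = false  [d.wid == A.lab]
8. n9.live = "vy"  [terminal]
9. n10.live = "kv"  [terminal]
10. n11.ok = "mq"  [terminal]
11. n8.depth = 9  [len(e.ok) + 7]
12. n8.cnt = true  [true]
13. n3.cnt = 3  [d.wid - 24]
14. n3.pre = false  [A₁.pre and S.cnt]
15. n2.idx = "wq"  ["wq"]
16. n2.depth = -7  [A.cnt - 10]
17. n2.val = false  [A.cnt > 3]
18. n1.idx = "ny"  ["ny"]
19. n1.depth = 7  [B₁.depth + 14]
20. n1.val = false  [false]
21. n12.wid = 24  [terminal]
22. n0.depth = 28  [d.wid * -2 + 76]
23. n0.cnt = true  [B.depth > 6]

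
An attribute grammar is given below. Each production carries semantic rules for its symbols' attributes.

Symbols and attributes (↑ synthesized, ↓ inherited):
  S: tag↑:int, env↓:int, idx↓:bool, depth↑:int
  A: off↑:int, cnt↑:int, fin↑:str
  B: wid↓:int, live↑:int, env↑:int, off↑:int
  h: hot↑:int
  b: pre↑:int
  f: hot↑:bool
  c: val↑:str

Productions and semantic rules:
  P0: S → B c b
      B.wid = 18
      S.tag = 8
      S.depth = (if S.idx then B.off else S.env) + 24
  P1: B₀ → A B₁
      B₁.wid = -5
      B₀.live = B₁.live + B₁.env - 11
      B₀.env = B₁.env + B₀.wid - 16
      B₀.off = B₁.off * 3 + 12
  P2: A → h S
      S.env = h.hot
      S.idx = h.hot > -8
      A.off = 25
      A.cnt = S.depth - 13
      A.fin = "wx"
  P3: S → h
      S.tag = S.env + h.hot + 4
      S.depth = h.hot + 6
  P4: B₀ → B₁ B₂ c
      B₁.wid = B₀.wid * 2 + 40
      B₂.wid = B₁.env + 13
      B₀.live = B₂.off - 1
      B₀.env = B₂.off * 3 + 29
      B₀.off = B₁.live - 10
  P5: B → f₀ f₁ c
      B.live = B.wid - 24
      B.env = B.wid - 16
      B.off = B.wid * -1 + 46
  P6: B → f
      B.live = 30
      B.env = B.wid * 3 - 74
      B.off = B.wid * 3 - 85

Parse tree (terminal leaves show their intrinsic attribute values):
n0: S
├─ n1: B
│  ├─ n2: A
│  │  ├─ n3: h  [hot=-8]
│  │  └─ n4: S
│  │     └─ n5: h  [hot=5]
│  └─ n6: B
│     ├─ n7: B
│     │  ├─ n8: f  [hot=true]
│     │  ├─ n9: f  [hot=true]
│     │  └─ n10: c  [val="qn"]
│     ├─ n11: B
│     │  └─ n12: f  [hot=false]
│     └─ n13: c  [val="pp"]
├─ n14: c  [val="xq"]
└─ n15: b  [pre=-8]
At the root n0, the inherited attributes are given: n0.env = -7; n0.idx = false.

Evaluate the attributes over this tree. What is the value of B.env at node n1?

1. n0.env = -7  [given at root]
2. n0.idx = false  [given at root]
3. n1.wid = 18  [18]
4. n3.hot = -8  [terminal]
5. n4.env = -8  [h.hot]
6. n4.idx = false  [h.hot > -8]
7. n5.hot = 5  [terminal]
8. n4.tag = 1  [S.env + h.hot + 4]
9. n4.depth = 11  [h.hot + 6]
10. n2.off = 25  [25]
11. n2.cnt = -2  [S.depth - 13]
12. n2.fin = "wx"  ["wx"]
13. n6.wid = -5  [-5]
14. n7.wid = 30  [B₀.wid * 2 + 40]
15. n8.hot = true  [terminal]
16. n9.hot = true  [terminal]
17. n10.val = "qn"  [terminal]
18. n7.live = 6  [B.wid - 24]
19. n7.env = 14  [B.wid - 16]
20. n7.off = 16  [B.wid * -1 + 46]
21. n11.wid = 27  [B₁.env + 13]
22. n12.hot = false  [terminal]
23. n11.live = 30  [30]
24. n11.env = 7  [B.wid * 3 - 74]
25. n11.off = -4  [B.wid * 3 - 85]
26. n13.val = "pp"  [terminal]
27. n6.live = -5  [B₂.off - 1]
28. n6.env = 17  [B₂.off * 3 + 29]
29. n6.off = -4  [B₁.live - 10]
30. n1.live = 1  [B₁.live + B₁.env - 11]
31. n1.env = 19  [B₁.env + B₀.wid - 16]
32. n1.off = 0  [B₁.off * 3 + 12]
33. n14.val = "xq"  [terminal]
34. n15.pre = -8  [terminal]
35. n0.tag = 8  [8]
36. n0.depth = 17  [(if S.idx then B.off else S.env) + 24]

19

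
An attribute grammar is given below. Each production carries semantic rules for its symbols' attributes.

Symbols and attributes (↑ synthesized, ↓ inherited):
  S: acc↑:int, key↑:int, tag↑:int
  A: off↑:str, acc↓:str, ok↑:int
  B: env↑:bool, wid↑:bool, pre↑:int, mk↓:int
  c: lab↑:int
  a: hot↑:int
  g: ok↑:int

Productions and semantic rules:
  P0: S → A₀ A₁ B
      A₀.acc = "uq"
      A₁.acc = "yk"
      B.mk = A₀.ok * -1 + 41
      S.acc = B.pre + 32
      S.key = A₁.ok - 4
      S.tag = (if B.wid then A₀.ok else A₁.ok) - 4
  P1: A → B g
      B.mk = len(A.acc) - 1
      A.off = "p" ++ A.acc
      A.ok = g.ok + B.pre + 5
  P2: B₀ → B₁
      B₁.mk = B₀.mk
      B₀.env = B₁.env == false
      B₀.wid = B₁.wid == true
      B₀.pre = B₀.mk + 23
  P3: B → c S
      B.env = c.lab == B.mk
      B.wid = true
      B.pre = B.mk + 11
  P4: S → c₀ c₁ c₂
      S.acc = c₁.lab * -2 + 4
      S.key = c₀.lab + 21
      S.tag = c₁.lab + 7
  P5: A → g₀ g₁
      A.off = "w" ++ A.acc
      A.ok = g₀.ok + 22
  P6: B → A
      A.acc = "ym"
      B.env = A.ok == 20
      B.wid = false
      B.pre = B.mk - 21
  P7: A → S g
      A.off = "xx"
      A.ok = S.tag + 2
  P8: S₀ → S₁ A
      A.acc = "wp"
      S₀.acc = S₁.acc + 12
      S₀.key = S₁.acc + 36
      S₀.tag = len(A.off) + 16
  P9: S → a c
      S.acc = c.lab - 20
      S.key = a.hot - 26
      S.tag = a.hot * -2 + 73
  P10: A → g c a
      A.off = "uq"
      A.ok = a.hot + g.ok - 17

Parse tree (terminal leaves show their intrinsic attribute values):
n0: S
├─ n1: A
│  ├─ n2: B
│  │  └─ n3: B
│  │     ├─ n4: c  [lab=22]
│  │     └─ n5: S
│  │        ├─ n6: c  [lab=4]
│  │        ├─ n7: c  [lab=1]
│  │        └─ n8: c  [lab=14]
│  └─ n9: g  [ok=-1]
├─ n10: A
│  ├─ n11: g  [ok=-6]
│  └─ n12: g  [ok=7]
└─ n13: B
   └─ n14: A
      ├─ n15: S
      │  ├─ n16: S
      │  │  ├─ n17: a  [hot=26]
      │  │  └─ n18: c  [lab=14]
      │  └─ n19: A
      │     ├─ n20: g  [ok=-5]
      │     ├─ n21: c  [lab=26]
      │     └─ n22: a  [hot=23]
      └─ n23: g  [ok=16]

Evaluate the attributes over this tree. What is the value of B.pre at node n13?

-8

1. n1.acc = "uq"  ["uq"]
2. n2.mk = 1  [len(A.acc) - 1]
3. n3.mk = 1  [B₀.mk]
4. n4.lab = 22  [terminal]
5. n6.lab = 4  [terminal]
6. n7.lab = 1  [terminal]
7. n8.lab = 14  [terminal]
8. n5.acc = 2  [c₁.lab * -2 + 4]
9. n5.key = 25  [c₀.lab + 21]
10. n5.tag = 8  [c₁.lab + 7]
11. n3.env = false  [c.lab == B.mk]
12. n3.wid = true  [true]
13. n3.pre = 12  [B.mk + 11]
14. n2.env = true  [B₁.env == false]
15. n2.wid = true  [B₁.wid == true]
16. n2.pre = 24  [B₀.mk + 23]
17. n9.ok = -1  [terminal]
18. n1.off = "puq"  ["p" ++ A.acc]
19. n1.ok = 28  [g.ok + B.pre + 5]
20. n10.acc = "yk"  ["yk"]
21. n11.ok = -6  [terminal]
22. n12.ok = 7  [terminal]
23. n10.off = "wyk"  ["w" ++ A.acc]
24. n10.ok = 16  [g₀.ok + 22]
25. n13.mk = 13  [A₀.ok * -1 + 41]
26. n14.acc = "ym"  ["ym"]
27. n17.hot = 26  [terminal]
28. n18.lab = 14  [terminal]
29. n16.acc = -6  [c.lab - 20]
30. n16.key = 0  [a.hot - 26]
31. n16.tag = 21  [a.hot * -2 + 73]
32. n19.acc = "wp"  ["wp"]
33. n20.ok = -5  [terminal]
34. n21.lab = 26  [terminal]
35. n22.hot = 23  [terminal]
36. n19.off = "uq"  ["uq"]
37. n19.ok = 1  [a.hot + g.ok - 17]
38. n15.acc = 6  [S₁.acc + 12]
39. n15.key = 30  [S₁.acc + 36]
40. n15.tag = 18  [len(A.off) + 16]
41. n23.ok = 16  [terminal]
42. n14.off = "xx"  ["xx"]
43. n14.ok = 20  [S.tag + 2]
44. n13.env = true  [A.ok == 20]
45. n13.wid = false  [false]
46. n13.pre = -8  [B.mk - 21]
47. n0.acc = 24  [B.pre + 32]
48. n0.key = 12  [A₁.ok - 4]
49. n0.tag = 12  [(if B.wid then A₀.ok else A₁.ok) - 4]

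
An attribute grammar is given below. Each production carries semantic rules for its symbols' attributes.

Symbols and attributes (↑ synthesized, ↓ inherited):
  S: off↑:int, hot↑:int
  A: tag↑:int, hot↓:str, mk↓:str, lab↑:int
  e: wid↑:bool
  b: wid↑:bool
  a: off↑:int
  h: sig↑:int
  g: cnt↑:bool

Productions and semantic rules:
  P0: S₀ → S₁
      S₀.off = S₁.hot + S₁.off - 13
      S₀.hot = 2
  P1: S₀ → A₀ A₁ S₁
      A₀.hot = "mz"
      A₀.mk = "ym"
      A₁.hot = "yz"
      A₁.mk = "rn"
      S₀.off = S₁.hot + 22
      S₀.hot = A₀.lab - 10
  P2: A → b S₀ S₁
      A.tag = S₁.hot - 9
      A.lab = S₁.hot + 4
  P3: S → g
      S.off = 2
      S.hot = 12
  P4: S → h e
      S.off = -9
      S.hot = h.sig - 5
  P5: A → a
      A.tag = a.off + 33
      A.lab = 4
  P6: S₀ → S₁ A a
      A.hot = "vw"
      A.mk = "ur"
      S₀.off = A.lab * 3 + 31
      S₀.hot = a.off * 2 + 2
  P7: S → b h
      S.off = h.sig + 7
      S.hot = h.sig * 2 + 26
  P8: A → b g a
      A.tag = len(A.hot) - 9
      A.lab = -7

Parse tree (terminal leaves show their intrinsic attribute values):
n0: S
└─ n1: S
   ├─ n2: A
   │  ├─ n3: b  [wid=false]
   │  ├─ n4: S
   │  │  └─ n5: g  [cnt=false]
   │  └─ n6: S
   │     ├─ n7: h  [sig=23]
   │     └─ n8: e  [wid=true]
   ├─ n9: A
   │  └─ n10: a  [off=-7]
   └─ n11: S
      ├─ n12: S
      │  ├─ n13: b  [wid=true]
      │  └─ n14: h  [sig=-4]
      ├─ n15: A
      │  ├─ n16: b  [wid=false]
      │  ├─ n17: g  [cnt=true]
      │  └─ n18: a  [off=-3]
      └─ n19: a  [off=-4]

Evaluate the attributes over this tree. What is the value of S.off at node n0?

15

1. n2.hot = "mz"  ["mz"]
2. n2.mk = "ym"  ["ym"]
3. n3.wid = false  [terminal]
4. n5.cnt = false  [terminal]
5. n4.off = 2  [2]
6. n4.hot = 12  [12]
7. n7.sig = 23  [terminal]
8. n8.wid = true  [terminal]
9. n6.off = -9  [-9]
10. n6.hot = 18  [h.sig - 5]
11. n2.tag = 9  [S₁.hot - 9]
12. n2.lab = 22  [S₁.hot + 4]
13. n9.hot = "yz"  ["yz"]
14. n9.mk = "rn"  ["rn"]
15. n10.off = -7  [terminal]
16. n9.tag = 26  [a.off + 33]
17. n9.lab = 4  [4]
18. n13.wid = true  [terminal]
19. n14.sig = -4  [terminal]
20. n12.off = 3  [h.sig + 7]
21. n12.hot = 18  [h.sig * 2 + 26]
22. n15.hot = "vw"  ["vw"]
23. n15.mk = "ur"  ["ur"]
24. n16.wid = false  [terminal]
25. n17.cnt = true  [terminal]
26. n18.off = -3  [terminal]
27. n15.tag = -7  [len(A.hot) - 9]
28. n15.lab = -7  [-7]
29. n19.off = -4  [terminal]
30. n11.off = 10  [A.lab * 3 + 31]
31. n11.hot = -6  [a.off * 2 + 2]
32. n1.off = 16  [S₁.hot + 22]
33. n1.hot = 12  [A₀.lab - 10]
34. n0.off = 15  [S₁.hot + S₁.off - 13]
35. n0.hot = 2  [2]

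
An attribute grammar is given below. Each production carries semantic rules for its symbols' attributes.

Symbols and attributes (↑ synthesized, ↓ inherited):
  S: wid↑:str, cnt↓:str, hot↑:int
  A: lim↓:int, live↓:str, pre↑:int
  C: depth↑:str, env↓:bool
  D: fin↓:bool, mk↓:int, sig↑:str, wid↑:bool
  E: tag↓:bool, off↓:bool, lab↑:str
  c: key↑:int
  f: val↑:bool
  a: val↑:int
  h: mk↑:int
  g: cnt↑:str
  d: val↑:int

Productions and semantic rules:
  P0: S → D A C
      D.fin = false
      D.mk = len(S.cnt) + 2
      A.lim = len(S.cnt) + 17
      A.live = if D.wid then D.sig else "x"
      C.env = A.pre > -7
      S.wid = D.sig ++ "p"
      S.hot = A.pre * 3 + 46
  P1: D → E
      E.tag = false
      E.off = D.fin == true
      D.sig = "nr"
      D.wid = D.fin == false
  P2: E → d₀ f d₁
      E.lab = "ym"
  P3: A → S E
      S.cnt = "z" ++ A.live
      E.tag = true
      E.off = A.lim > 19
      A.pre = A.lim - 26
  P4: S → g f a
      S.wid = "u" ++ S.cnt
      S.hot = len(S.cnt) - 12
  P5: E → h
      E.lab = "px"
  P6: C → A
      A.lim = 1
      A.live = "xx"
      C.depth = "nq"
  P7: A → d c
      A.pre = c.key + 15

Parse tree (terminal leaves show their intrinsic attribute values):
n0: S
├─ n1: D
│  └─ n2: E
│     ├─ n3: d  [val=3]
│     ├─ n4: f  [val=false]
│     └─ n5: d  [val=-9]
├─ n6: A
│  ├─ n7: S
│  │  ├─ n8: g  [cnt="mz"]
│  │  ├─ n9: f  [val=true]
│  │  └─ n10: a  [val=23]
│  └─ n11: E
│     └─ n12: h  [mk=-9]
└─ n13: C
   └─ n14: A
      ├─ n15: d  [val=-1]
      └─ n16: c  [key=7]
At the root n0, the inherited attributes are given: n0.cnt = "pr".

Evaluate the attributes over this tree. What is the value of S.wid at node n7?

"uznr"

1. n0.cnt = "pr"  [given at root]
2. n1.fin = false  [false]
3. n1.mk = 4  [len(S.cnt) + 2]
4. n2.tag = false  [false]
5. n2.off = false  [D.fin == true]
6. n3.val = 3  [terminal]
7. n4.val = false  [terminal]
8. n5.val = -9  [terminal]
9. n2.lab = "ym"  ["ym"]
10. n1.sig = "nr"  ["nr"]
11. n1.wid = true  [D.fin == false]
12. n6.lim = 19  [len(S.cnt) + 17]
13. n6.live = "nr"  [if D.wid then D.sig else "x"]
14. n7.cnt = "znr"  ["z" ++ A.live]
15. n8.cnt = "mz"  [terminal]
16. n9.val = true  [terminal]
17. n10.val = 23  [terminal]
18. n7.wid = "uznr"  ["u" ++ S.cnt]
19. n7.hot = -9  [len(S.cnt) - 12]
20. n11.tag = true  [true]
21. n11.off = false  [A.lim > 19]
22. n12.mk = -9  [terminal]
23. n11.lab = "px"  ["px"]
24. n6.pre = -7  [A.lim - 26]
25. n13.env = false  [A.pre > -7]
26. n14.lim = 1  [1]
27. n14.live = "xx"  ["xx"]
28. n15.val = -1  [terminal]
29. n16.key = 7  [terminal]
30. n14.pre = 22  [c.key + 15]
31. n13.depth = "nq"  ["nq"]
32. n0.wid = "nrp"  [D.sig ++ "p"]
33. n0.hot = 25  [A.pre * 3 + 46]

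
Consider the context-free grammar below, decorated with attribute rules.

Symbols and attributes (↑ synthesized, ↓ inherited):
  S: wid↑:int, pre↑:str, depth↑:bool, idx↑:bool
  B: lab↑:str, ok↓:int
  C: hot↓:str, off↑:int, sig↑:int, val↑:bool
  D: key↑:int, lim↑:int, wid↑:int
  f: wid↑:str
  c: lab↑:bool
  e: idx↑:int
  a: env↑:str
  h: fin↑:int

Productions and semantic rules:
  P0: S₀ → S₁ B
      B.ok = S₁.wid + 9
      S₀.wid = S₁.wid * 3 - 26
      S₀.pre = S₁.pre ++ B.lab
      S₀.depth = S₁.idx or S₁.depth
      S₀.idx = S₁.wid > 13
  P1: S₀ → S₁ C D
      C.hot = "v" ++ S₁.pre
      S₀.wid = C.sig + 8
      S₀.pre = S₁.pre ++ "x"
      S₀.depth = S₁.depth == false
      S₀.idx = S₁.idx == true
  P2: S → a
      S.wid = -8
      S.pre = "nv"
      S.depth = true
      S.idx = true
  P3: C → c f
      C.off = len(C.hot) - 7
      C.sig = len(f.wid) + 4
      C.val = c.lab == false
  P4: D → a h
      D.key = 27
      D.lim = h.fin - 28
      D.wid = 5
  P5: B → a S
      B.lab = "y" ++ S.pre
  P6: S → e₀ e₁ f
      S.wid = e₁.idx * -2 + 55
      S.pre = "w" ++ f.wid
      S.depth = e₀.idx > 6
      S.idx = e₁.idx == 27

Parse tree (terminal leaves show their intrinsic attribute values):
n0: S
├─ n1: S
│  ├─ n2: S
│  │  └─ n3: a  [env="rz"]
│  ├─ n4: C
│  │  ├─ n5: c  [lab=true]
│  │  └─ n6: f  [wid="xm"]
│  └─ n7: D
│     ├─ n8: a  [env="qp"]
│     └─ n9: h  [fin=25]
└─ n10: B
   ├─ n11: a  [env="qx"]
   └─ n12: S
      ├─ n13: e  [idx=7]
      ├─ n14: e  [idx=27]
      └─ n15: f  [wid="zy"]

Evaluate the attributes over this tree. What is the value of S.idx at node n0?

1. n3.env = "rz"  [terminal]
2. n2.wid = -8  [-8]
3. n2.pre = "nv"  ["nv"]
4. n2.depth = true  [true]
5. n2.idx = true  [true]
6. n4.hot = "vnv"  ["v" ++ S₁.pre]
7. n5.lab = true  [terminal]
8. n6.wid = "xm"  [terminal]
9. n4.off = -4  [len(C.hot) - 7]
10. n4.sig = 6  [len(f.wid) + 4]
11. n4.val = false  [c.lab == false]
12. n8.env = "qp"  [terminal]
13. n9.fin = 25  [terminal]
14. n7.key = 27  [27]
15. n7.lim = -3  [h.fin - 28]
16. n7.wid = 5  [5]
17. n1.wid = 14  [C.sig + 8]
18. n1.pre = "nvx"  [S₁.pre ++ "x"]
19. n1.depth = false  [S₁.depth == false]
20. n1.idx = true  [S₁.idx == true]
21. n10.ok = 23  [S₁.wid + 9]
22. n11.env = "qx"  [terminal]
23. n13.idx = 7  [terminal]
24. n14.idx = 27  [terminal]
25. n15.wid = "zy"  [terminal]
26. n12.wid = 1  [e₁.idx * -2 + 55]
27. n12.pre = "wzy"  ["w" ++ f.wid]
28. n12.depth = true  [e₀.idx > 6]
29. n12.idx = true  [e₁.idx == 27]
30. n10.lab = "ywzy"  ["y" ++ S.pre]
31. n0.wid = 16  [S₁.wid * 3 - 26]
32. n0.pre = "nvxywzy"  [S₁.pre ++ B.lab]
33. n0.depth = true  [S₁.idx or S₁.depth]
34. n0.idx = true  [S₁.wid > 13]

true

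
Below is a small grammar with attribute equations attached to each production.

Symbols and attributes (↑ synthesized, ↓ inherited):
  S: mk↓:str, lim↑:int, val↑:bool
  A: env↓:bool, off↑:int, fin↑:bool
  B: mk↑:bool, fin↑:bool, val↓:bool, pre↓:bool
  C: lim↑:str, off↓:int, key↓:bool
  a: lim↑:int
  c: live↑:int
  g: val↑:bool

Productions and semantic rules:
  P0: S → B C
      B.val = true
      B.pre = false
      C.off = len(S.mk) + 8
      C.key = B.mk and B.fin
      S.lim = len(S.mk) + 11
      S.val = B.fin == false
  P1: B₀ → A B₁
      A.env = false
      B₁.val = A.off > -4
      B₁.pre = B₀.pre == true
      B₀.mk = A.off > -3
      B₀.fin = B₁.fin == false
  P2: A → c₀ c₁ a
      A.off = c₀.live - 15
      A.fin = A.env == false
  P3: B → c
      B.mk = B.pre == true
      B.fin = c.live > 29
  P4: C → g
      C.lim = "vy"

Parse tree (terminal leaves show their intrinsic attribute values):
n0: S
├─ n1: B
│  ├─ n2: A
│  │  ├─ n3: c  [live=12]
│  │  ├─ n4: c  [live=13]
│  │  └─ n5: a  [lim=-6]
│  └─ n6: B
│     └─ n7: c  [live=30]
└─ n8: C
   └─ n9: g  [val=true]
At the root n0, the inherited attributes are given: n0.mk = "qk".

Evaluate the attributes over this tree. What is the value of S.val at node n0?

1. n0.mk = "qk"  [given at root]
2. n1.val = true  [true]
3. n1.pre = false  [false]
4. n2.env = false  [false]
5. n3.live = 12  [terminal]
6. n4.live = 13  [terminal]
7. n5.lim = -6  [terminal]
8. n2.off = -3  [c₀.live - 15]
9. n2.fin = true  [A.env == false]
10. n6.val = true  [A.off > -4]
11. n6.pre = false  [B₀.pre == true]
12. n7.live = 30  [terminal]
13. n6.mk = false  [B.pre == true]
14. n6.fin = true  [c.live > 29]
15. n1.mk = false  [A.off > -3]
16. n1.fin = false  [B₁.fin == false]
17. n8.off = 10  [len(S.mk) + 8]
18. n8.key = false  [B.mk and B.fin]
19. n9.val = true  [terminal]
20. n8.lim = "vy"  ["vy"]
21. n0.lim = 13  [len(S.mk) + 11]
22. n0.val = true  [B.fin == false]

true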